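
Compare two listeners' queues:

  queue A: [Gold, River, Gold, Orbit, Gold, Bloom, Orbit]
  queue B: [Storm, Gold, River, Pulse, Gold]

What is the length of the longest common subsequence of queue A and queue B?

Pick Gold [1,2]; then River [2,3]; then Gold [5,5]; all 3 songs appear in both, in order, and the DP table's final entry dp[7][5] is also 3, so no common subsequence is longer.

3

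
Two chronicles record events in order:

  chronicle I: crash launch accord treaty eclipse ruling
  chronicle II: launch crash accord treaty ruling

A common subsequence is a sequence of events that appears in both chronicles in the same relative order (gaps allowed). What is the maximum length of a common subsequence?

4

Match crash (chronicle I #1, chronicle II #2), accord (chronicle I #3, chronicle II #3), treaty (chronicle I #4, chronicle II #4), ruling (chronicle I #6, chronicle II #5) — 4 events in the same relative order in both, and the DP table's final entry dp[6][5] is also 4, so no common subsequence is longer.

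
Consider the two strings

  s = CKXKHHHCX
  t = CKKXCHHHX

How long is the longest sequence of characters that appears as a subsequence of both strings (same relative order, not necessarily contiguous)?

Pick C (s #1, t #1), then K (s #2, t #3), then X (s #3, t #4), then H (s #5, t #6), then H (s #6, t #7), then H (s #7, t #8), then X (s #9, t #9); all 7 characters appear in both, in order. Since dp[9][9] = 7, nothing longer is possible.

7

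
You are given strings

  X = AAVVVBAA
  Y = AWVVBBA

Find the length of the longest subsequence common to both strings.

Pick A [1,1], V [3,3], V [4,4], B [6,6], A [8,7]; all 5 characters appear in both, in order, and the DP table's final entry dp[8][7] is also 5, so no common subsequence is longer.

5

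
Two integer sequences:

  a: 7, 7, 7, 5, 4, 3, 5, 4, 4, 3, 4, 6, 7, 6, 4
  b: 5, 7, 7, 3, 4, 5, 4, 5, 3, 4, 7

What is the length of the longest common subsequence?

8

Match 7 at a[1]=b[2], 7 at a[2]=b[3], 5 at a[4]=b[6], 4 at a[5]=b[7], 5 at a[7]=b[8], 3 at a[10]=b[9], 4 at a[11]=b[10], 7 at a[13]=b[11] — 8 values in the same relative order in both. Since dp[15][11] = 8, nothing longer is possible.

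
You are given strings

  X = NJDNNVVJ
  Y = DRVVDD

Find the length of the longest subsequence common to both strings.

3

Let dp[i][j] be the LCS length of the first i characters of X and the first j characters of Y. dp[i][j] = dp[i-1][j-1]+1 when the i-th and j-th characters match, else max(dp[i-1][j], dp[i][j-1]).
    ·  D  R  V  V  D  D
 ·  0  0  0  0  0  0  0
 N  0  0  0  0  0  0  0
 J  0  0  0  0  0  0  0
 D  0  1  1  1  1  1  1
 N  0  1  1  1  1  1  1
 N  0  1  1  1  1  1  1
 V  0  1  1  2  2  2  2
 V  0  1  1  2  3  3  3
 J  0  1  1  2  3  3  3
dp[8][6] = 3. One LCS (by backtracking along matches): DVV.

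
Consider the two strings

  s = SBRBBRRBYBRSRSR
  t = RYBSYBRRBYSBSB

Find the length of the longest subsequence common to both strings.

9

Pick R at s[3]=t[1] → B at s[4]=t[3] → B at s[5]=t[6] → R at s[6]=t[7] → R at s[7]=t[8] → B at s[8]=t[9] → Y at s[9]=t[10] → B at s[10]=t[12] → S at s[12]=t[13]; all 9 characters appear in both, in order. dp[15][14] = 9 confirms this is the maximum.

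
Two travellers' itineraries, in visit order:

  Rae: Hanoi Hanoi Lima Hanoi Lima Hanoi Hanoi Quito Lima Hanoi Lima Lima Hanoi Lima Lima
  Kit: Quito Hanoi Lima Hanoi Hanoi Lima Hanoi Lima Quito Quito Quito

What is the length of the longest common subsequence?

7

One common subsequence of length 7: Hanoi at Rae[4]=Kit[2], then Lima at Rae[5]=Kit[3], then Hanoi at Rae[6]=Kit[4], then Hanoi at Rae[7]=Kit[5], then Lima at Rae[9]=Kit[6], then Hanoi at Rae[10]=Kit[7], then Lima at Rae[11]=Kit[8], and the DP table's final entry dp[15][11] is also 7, so no common subsequence is longer.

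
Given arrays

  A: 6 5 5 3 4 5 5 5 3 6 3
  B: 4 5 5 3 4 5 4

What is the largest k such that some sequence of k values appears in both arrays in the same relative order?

Let dp[i][j] be the LCS length of the first i values of A and the first j values of B. dp[i][j] = dp[i-1][j-1]+1 when the i-th and j-th values match, else max(dp[i-1][j], dp[i][j-1]).
    ·  4  5  5  3  4  5  4
 ·  0  0  0  0  0  0  0  0
 6  0  0  0  0  0  0  0  0
 5  0  0  1  1  1  1  1  1
 5  0  0  1  2  2  2  2  2
 3  0  0  1  2  3  3  3  3
 4  0  1  1  2  3  4  4  4
 5  0  1  2  2  3  4  5  5
 5  0  1  2  3  3  4  5  5
 5  0  1  2  3  3  4  5  5
 3  0  1  2  3  4  4  5  5
 6  0  1  2  3  4  4  5  5
 3  0  1  2  3  4  4  5  5
dp[11][7] = 5. One LCS (by backtracking along matches): 5, 5, 3, 4, 5.

5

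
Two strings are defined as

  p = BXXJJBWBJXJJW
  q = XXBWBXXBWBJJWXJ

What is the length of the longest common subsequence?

9

Taking B (p #1, q #5), X (p #2, q #6), X (p #3, q #7), B (p #6, q #8), W (p #7, q #9), B (p #8, q #10), J (p #9, q #12), X (p #10, q #14), J (p #12, q #15) gives a common subsequence of length 9, and the DP table's final entry dp[13][15] is also 9, so no common subsequence is longer.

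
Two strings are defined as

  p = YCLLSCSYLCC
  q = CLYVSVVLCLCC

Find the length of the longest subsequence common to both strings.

7

Let dp[i][j] be the LCS length of the first i characters of p and the first j characters of q. dp[i][j] = dp[i-1][j-1]+1 when the i-th and j-th characters match, else max(dp[i-1][j], dp[i][j-1]).
    ·  C  L  Y  V  S  V  V  L  C  L  C  C
 ·  0  0  0  0  0  0  0  0  0  0  0  0  0
 Y  0  0  0  1  1  1  1  1  1  1  1  1  1
 C  0  1  1  1  1  1  1  1  1  2  2  2  2
 L  0  1  2  2  2  2  2  2  2  2  3  3  3
 L  0  1  2  2  2  2  2  2  3  3  3  3  3
 S  0  1  2  2  2  3  3  3  3  3  3  3  3
 C  0  1  2  2  2  3  3  3  3  4  4  4  4
 S  0  1  2  2  2  3  3  3  3  4  4  4  4
 Y  0  1  2  3  3  3  3  3  3  4  4  4  4
 L  0  1  2  3  3  3  3  3  4  4  5  5  5
 C  0  1  2  3  3  3  3  3  4  5  5  6  6
 C  0  1  2  3  3  3  3  3  4  5  5  6  7
dp[11][12] = 7. One LCS (by backtracking along matches): CLLCLCC.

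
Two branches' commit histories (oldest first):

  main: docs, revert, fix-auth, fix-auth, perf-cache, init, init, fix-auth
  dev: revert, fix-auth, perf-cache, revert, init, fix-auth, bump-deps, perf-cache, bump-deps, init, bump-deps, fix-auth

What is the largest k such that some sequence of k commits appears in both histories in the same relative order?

One common subsequence of length 6: revert at main[2]=dev[1] → fix-auth at main[3]=dev[2] → fix-auth at main[4]=dev[6] → perf-cache at main[5]=dev[8] → init at main[6]=dev[10] → fix-auth at main[8]=dev[12]. Since dp[8][12] = 6, nothing longer is possible.

6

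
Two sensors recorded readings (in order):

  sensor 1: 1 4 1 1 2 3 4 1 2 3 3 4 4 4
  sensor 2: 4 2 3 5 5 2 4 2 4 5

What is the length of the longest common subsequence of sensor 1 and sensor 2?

Taking 4 at sensor 1[2]=sensor 2[1]; then 2 at sensor 1[5]=sensor 2[2]; then 3 at sensor 1[6]=sensor 2[3]; then 4 at sensor 1[7]=sensor 2[7]; then 2 at sensor 1[9]=sensor 2[8]; then 4 at sensor 1[12]=sensor 2[9] gives a common subsequence of length 6. Since dp[14][10] = 6, nothing longer is possible.

6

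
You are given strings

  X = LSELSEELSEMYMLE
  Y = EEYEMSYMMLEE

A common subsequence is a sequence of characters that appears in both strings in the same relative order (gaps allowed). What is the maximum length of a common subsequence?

Pick E at X[3]=Y[1]; then E at X[6]=Y[2]; then E at X[7]=Y[4]; then S at X[9]=Y[6]; then M at X[11]=Y[8]; then M at X[13]=Y[9]; then L at X[14]=Y[10]; then E at X[15]=Y[12]; all 8 characters appear in both, in order. The LCS DP gives dp[15][12] = 8, so this is optimal.

8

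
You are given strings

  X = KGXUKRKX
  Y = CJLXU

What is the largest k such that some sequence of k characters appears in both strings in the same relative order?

Match X at X[3]=Y[4], then U at X[4]=Y[5] — 2 characters in the same relative order in both. Since dp[8][5] = 2, nothing longer is possible.

2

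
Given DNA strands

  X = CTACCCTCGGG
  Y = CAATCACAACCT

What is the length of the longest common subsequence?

Pick C at X[1]=Y[1], T at X[2]=Y[4], A at X[3]=Y[6], C at X[4]=Y[7], C at X[5]=Y[10], C at X[6]=Y[11], T at X[7]=Y[12]; all 7 bases appear in both, in order. dp[11][12] = 7 confirms this is the maximum.

7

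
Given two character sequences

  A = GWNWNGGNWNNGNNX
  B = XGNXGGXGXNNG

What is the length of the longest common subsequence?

Taking G at A[1]=B[2], then N at A[3]=B[3], then G at A[6]=B[6], then G at A[7]=B[8], then N at A[10]=B[10], then N at A[11]=B[11], then G at A[12]=B[12] gives a common subsequence of length 7. The LCS DP gives dp[15][12] = 7, so this is optimal.

7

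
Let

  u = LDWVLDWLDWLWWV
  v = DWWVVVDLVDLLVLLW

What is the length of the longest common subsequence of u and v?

Match D at u[2]=v[1], W at u[3]=v[3], V at u[4]=v[6], L at u[5]=v[8], D at u[6]=v[10], L at u[8]=v[14], L at u[11]=v[15], W at u[13]=v[16] — 8 characters in the same relative order in both. The LCS DP gives dp[14][16] = 8, so this is optimal.

8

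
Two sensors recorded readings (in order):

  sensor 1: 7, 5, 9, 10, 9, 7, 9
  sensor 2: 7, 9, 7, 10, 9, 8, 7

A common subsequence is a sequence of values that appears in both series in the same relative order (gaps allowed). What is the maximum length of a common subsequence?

5

One common subsequence of length 5: 7 (sensor 1 #1, sensor 2 #1) → 9 (sensor 1 #3, sensor 2 #2) → 10 (sensor 1 #4, sensor 2 #4) → 9 (sensor 1 #5, sensor 2 #5) → 7 (sensor 1 #6, sensor 2 #7). The LCS DP gives dp[7][7] = 5, so this is optimal.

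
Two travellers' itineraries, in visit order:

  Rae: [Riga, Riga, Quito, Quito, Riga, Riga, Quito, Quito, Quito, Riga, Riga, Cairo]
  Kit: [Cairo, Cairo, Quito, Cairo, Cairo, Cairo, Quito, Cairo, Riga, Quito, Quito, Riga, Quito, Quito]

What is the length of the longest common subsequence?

6

One common subsequence of length 6: Riga (Rae #2, Kit #9); then Quito (Rae #3, Kit #10); then Quito (Rae #4, Kit #11); then Riga (Rae #6, Kit #12); then Quito (Rae #8, Kit #13); then Quito (Rae #9, Kit #14). dp[12][14] = 6 confirms this is the maximum.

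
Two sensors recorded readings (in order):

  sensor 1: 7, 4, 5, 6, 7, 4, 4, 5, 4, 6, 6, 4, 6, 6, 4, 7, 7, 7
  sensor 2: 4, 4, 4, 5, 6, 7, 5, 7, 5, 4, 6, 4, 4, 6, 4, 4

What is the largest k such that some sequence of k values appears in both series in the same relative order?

10

One common subsequence of length 10: 4 (sensor 1 #2, sensor 2 #3) → 5 (sensor 1 #3, sensor 2 #4) → 6 (sensor 1 #4, sensor 2 #5) → 7 (sensor 1 #5, sensor 2 #8) → 4 (sensor 1 #6, sensor 2 #10) → 4 (sensor 1 #7, sensor 2 #12) → 4 (sensor 1 #9, sensor 2 #13) → 6 (sensor 1 #11, sensor 2 #14) → 4 (sensor 1 #12, sensor 2 #15) → 4 (sensor 1 #15, sensor 2 #16). The LCS DP gives dp[18][16] = 10, so this is optimal.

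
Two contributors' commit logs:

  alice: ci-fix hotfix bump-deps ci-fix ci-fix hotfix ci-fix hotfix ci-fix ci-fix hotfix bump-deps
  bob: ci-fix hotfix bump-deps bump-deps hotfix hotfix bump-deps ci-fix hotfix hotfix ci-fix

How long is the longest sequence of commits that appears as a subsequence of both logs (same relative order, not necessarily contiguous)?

7

One common subsequence of length 7: ci-fix (alice #1, bob #1); then hotfix (alice #2, bob #6); then bump-deps (alice #3, bob #7); then ci-fix (alice #5, bob #8); then hotfix (alice #6, bob #9); then hotfix (alice #8, bob #10); then ci-fix (alice #10, bob #11). dp[12][11] = 7 confirms this is the maximum.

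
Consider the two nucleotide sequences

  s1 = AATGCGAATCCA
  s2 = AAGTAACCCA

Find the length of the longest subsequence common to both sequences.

8

One common subsequence of length 8: A at s1[1]=s2[1]; then A at s1[2]=s2[2]; then T at s1[3]=s2[4]; then A at s1[7]=s2[5]; then A at s1[8]=s2[6]; then C at s1[10]=s2[8]; then C at s1[11]=s2[9]; then A at s1[12]=s2[10], and the DP table's final entry dp[12][10] is also 8, so no common subsequence is longer.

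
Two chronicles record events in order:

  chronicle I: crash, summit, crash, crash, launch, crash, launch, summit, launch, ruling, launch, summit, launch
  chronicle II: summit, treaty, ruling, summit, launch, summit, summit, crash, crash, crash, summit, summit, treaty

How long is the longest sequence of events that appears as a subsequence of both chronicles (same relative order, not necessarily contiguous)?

Taking summit at chronicle I[2]=chronicle II[7], crash at chronicle I[3]=chronicle II[8], crash at chronicle I[4]=chronicle II[9], crash at chronicle I[6]=chronicle II[10], summit at chronicle I[8]=chronicle II[11], summit at chronicle I[12]=chronicle II[12] gives a common subsequence of length 6, and the DP table's final entry dp[13][13] is also 6, so no common subsequence is longer.

6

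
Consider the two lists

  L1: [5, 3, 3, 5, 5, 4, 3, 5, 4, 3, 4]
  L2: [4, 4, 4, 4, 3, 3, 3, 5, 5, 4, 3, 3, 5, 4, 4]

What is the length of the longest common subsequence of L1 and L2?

Match 3 at L1[2]=L2[6]; then 3 at L1[3]=L2[7]; then 5 at L1[4]=L2[8]; then 5 at L1[5]=L2[9]; then 4 at L1[6]=L2[10]; then 3 at L1[7]=L2[12]; then 5 at L1[8]=L2[13]; then 4 at L1[9]=L2[14]; then 4 at L1[11]=L2[15] — 9 values in the same relative order in both, and the DP table's final entry dp[11][15] is also 9, so no common subsequence is longer.

9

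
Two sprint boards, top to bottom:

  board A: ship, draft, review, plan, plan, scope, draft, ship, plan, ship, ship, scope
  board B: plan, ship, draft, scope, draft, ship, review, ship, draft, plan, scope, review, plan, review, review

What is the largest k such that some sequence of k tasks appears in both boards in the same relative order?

One common subsequence of length 7: ship [1,2]; then draft [2,3]; then scope [6,4]; then draft [7,5]; then ship [8,8]; then plan [9,10]; then scope [12,11]. The LCS DP gives dp[12][15] = 7, so this is optimal.

7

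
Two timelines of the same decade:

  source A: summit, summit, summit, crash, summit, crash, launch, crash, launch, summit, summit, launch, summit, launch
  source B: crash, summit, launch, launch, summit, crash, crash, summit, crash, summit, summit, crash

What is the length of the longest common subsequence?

7

Taking summit at source A[1]=source B[2], summit at source A[2]=source B[5], crash at source A[4]=source B[7], summit at source A[5]=source B[8], crash at source A[8]=source B[9], summit at source A[10]=source B[10], summit at source A[11]=source B[11] gives a common subsequence of length 7. Since dp[14][12] = 7, nothing longer is possible.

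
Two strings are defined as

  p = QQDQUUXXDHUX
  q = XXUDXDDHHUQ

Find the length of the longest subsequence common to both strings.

One common subsequence of length 5: D [3,4]; then X [7,5]; then D [9,7]; then H [10,9]; then U [11,10]. The LCS DP gives dp[12][11] = 5, so this is optimal.

5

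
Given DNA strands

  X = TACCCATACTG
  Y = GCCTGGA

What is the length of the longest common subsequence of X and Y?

Match C (X #4, Y #2) → C (X #5, Y #3) → T (X #7, Y #4) → A (X #8, Y #7) — 4 bases in the same relative order in both. The LCS DP gives dp[11][7] = 4, so this is optimal.

4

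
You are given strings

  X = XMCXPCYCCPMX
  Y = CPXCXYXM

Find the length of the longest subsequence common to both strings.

5

Pick X at X[1]=Y[3]; then C at X[3]=Y[4]; then X at X[4]=Y[5]; then Y at X[7]=Y[6]; then M at X[11]=Y[8]; all 5 characters appear in both, in order, and the DP table's final entry dp[12][8] is also 5, so no common subsequence is longer.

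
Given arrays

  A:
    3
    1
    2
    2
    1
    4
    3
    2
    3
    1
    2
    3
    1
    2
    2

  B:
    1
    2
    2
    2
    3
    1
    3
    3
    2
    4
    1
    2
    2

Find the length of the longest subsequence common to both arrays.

Taking 1 [2,1]; then 2 [3,3]; then 2 [4,4]; then 1 [5,6]; then 3 [7,7]; then 3 [9,8]; then 2 [11,9]; then 1 [13,11]; then 2 [14,12]; then 2 [15,13] gives a common subsequence of length 10. dp[15][13] = 10 confirms this is the maximum.

10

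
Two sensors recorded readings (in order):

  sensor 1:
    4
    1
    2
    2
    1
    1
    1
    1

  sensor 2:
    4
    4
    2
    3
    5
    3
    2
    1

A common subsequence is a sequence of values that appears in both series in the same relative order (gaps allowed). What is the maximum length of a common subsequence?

4

Let dp[i][j] be the LCS length of the first i values of sensor 1 and the first j values of sensor 2. dp[i][j] = dp[i-1][j-1]+1 when the i-th and j-th values match, else max(dp[i-1][j], dp[i][j-1]).
    ·  4  4  2  3  5  3  2  1
 ·  0  0  0  0  0  0  0  0  0
 4  0  1  1  1  1  1  1  1  1
 1  0  1  1  1  1  1  1  1  2
 2  0  1  1  2  2  2  2  2  2
 2  0  1  1  2  2  2  2  3  3
 1  0  1  1  2  2  2  2  3  4
 1  0  1  1  2  2  2  2  3  4
 1  0  1  1  2  2  2  2  3  4
 1  0  1  1  2  2  2  2  3  4
dp[8][8] = 4. One LCS (by backtracking along matches): 4, 2, 2, 1.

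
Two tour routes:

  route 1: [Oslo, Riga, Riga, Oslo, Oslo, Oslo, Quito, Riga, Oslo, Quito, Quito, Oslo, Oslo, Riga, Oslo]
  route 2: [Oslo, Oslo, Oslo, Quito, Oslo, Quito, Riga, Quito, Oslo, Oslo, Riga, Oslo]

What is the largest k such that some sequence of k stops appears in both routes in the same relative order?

Pick Oslo (route 1 #1, route 2 #1); then Oslo (route 1 #4, route 2 #2); then Oslo (route 1 #5, route 2 #3); then Oslo (route 1 #6, route 2 #5); then Quito (route 1 #7, route 2 #6); then Riga (route 1 #8, route 2 #7); then Quito (route 1 #11, route 2 #8); then Oslo (route 1 #12, route 2 #9); then Oslo (route 1 #13, route 2 #10); then Riga (route 1 #14, route 2 #11); then Oslo (route 1 #15, route 2 #12); all 11 stops appear in both, in order, and the DP table's final entry dp[15][12] is also 11, so no common subsequence is longer.

11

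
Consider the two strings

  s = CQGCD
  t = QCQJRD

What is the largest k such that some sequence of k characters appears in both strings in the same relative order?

3

Pick C [1,2] → Q [2,3] → D [5,6]; all 3 characters appear in both, in order, and the DP table's final entry dp[5][6] is also 3, so no common subsequence is longer.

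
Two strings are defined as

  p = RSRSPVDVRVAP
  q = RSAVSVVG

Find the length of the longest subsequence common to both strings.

Let dp[i][j] be the LCS length of the first i characters of p and the first j characters of q. dp[i][j] = dp[i-1][j-1]+1 when the i-th and j-th characters match, else max(dp[i-1][j], dp[i][j-1]).
    ·  R  S  A  V  S  V  V  G
 ·  0  0  0  0  0  0  0  0  0
 R  0  1  1  1  1  1  1  1  1
 S  0  1  2  2  2  2  2  2  2
 R  0  1  2  2  2  2  2  2  2
 S  0  1  2  2  2  3  3  3  3
 P  0  1  2  2  2  3  3  3  3
 V  0  1  2  2  3  3  4  4  4
 D  0  1  2  2  3  3  4  4  4
 V  0  1  2  2  3  3  4  5  5
 R  0  1  2  2  3  3  4  5  5
 V  0  1  2  2  3  3  4  5  5
 A  0  1  2  3  3  3  4  5  5
 P  0  1  2  3  3  3  4  5  5
dp[12][8] = 5. One LCS (by backtracking along matches): RSSVV.

5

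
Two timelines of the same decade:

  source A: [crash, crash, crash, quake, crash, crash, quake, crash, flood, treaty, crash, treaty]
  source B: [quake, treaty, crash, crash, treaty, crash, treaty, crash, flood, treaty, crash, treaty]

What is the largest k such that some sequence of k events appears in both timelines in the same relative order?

8

One common subsequence of length 8: crash at source A[1]=source B[3] → crash at source A[2]=source B[4] → crash at source A[3]=source B[6] → crash at source A[8]=source B[8] → flood at source A[9]=source B[9] → treaty at source A[10]=source B[10] → crash at source A[11]=source B[11] → treaty at source A[12]=source B[12]. The LCS DP gives dp[12][12] = 8, so this is optimal.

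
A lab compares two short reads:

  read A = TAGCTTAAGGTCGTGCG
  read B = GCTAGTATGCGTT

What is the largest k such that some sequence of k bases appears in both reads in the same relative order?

10

Match G at read A[3]=read B[1], then C at read A[4]=read B[2], then T at read A[6]=read B[3], then A at read A[8]=read B[4], then G at read A[10]=read B[5], then T at read A[11]=read B[6], then T at read A[14]=read B[8], then G at read A[15]=read B[9], then C at read A[16]=read B[10], then G at read A[17]=read B[11] — 10 bases in the same relative order in both. Since dp[17][13] = 10, nothing longer is possible.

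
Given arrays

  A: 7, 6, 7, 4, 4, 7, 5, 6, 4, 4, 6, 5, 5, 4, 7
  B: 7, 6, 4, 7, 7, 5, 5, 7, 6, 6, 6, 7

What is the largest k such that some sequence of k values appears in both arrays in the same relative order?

8

Taking 7 at A[1]=B[1], then 6 at A[2]=B[2], then 7 at A[3]=B[4], then 7 at A[6]=B[5], then 5 at A[7]=B[7], then 6 at A[8]=B[10], then 6 at A[11]=B[11], then 7 at A[15]=B[12] gives a common subsequence of length 8. dp[15][12] = 8 confirms this is the maximum.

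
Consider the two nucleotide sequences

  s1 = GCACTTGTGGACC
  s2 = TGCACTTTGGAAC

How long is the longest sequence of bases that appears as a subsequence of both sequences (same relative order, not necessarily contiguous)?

11

One common subsequence of length 11: G (s1 #1, s2 #2), then C (s1 #2, s2 #3), then A (s1 #3, s2 #4), then C (s1 #4, s2 #5), then T (s1 #5, s2 #6), then T (s1 #6, s2 #7), then T (s1 #8, s2 #8), then G (s1 #9, s2 #9), then G (s1 #10, s2 #10), then A (s1 #11, s2 #12), then C (s1 #13, s2 #13). The LCS DP gives dp[13][13] = 11, so this is optimal.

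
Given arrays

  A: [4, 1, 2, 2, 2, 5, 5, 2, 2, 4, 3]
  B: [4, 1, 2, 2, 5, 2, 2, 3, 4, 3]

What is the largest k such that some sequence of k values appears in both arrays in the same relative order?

Pick 4 at A[1]=B[1] → 1 at A[2]=B[2] → 2 at A[4]=B[3] → 2 at A[5]=B[4] → 5 at A[7]=B[5] → 2 at A[8]=B[6] → 2 at A[9]=B[7] → 4 at A[10]=B[9] → 3 at A[11]=B[10]; all 9 values appear in both, in order, and the DP table's final entry dp[11][10] is also 9, so no common subsequence is longer.

9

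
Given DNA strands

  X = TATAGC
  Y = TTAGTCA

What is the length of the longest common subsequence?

5

Let dp[i][j] be the LCS length of the first i bases of X and the first j bases of Y. dp[i][j] = dp[i-1][j-1]+1 when the i-th and j-th bases match, else max(dp[i-1][j], dp[i][j-1]).
    ·  T  T  A  G  T  C  A
 ·  0  0  0  0  0  0  0  0
 T  0  1  1  1  1  1  1  1
 A  0  1  1  2  2  2  2  2
 T  0  1  2  2  2  3  3  3
 A  0  1  2  3  3  3  3  4
 G  0  1  2  3  4  4  4  4
 C  0  1  2  3  4  4  5  5
dp[6][7] = 5. One LCS (by backtracking along matches): TTAGC.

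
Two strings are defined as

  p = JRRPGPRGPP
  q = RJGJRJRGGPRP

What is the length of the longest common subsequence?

7

Let dp[i][j] be the LCS length of the first i characters of p and the first j characters of q. dp[i][j] = dp[i-1][j-1]+1 when the i-th and j-th characters match, else max(dp[i-1][j], dp[i][j-1]).
    ·  R  J  G  J  R  J  R  G  G  P  R  P
 ·  0  0  0  0  0  0  0  0  0  0  0  0  0
 J  0  0  1  1  1  1  1  1  1  1  1  1  1
 R  0  1  1  1  1  2  2  2  2  2  2  2  2
 R  0  1  1  1  1  2  2  3  3  3  3  3  3
 P  0  1  1  1  1  2  2  3  3  3  4  4  4
 G  0  1  1  2  2  2  2  3  4  4  4  4  4
 P  0  1  1  2  2  2  2  3  4  4  5  5  5
 R  0  1  1  2  2  3  3  3  4  4  5  6  6
 G  0  1  1  2  2  3  3  3  4  5  5  6  6
 P  0  1  1  2  2  3  3  3  4  5  6  6  7
 P  0  1  1  2  2  3  3  3  4  5  6  6  7
dp[10][12] = 7. One LCS (by backtracking along matches): JRRGPRP.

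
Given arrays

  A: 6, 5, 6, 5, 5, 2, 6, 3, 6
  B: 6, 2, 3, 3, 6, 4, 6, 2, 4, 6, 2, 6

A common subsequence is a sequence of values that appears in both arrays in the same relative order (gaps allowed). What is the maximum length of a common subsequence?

Pick 6 at A[1]=B[5] → 6 at A[3]=B[7] → 2 at A[6]=B[8] → 6 at A[7]=B[10] → 6 at A[9]=B[12]; all 5 values appear in both, in order. dp[9][12] = 5 confirms this is the maximum.

5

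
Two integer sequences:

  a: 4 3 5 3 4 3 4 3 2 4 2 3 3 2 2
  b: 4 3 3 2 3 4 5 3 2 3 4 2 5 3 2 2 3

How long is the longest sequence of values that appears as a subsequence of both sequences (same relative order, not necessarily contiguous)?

12

Pick 4 [1,1], 3 [2,2], 3 [4,3], 3 [6,5], 4 [7,6], 3 [8,8], 2 [9,9], 4 [10,11], 2 [11,12], 3 [13,14], 2 [14,15], 2 [15,16]; all 12 values appear in both, in order, and the DP table's final entry dp[15][17] is also 12, so no common subsequence is longer.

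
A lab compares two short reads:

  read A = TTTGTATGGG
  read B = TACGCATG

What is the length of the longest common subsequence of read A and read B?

5

Let dp[i][j] be the LCS length of the first i bases of read A and the first j bases of read B. dp[i][j] = dp[i-1][j-1]+1 when the i-th and j-th bases match, else max(dp[i-1][j], dp[i][j-1]).
    ·  T  A  C  G  C  A  T  G
 ·  0  0  0  0  0  0  0  0  0
 T  0  1  1  1  1  1  1  1  1
 T  0  1  1  1  1  1  1  2  2
 T  0  1  1  1  1  1  1  2  2
 G  0  1  1  1  2  2  2  2  3
 T  0  1  1  1  2  2  2  3  3
 A  0  1  2  2  2  2  3  3  3
 T  0  1  2  2  2  2  3  4  4
 G  0  1  2  2  3  3  3  4  5
 G  0  1  2  2  3  3  3  4  5
 G  0  1  2  2  3  3  3  4  5
dp[10][8] = 5. One LCS (by backtracking along matches): TGATG.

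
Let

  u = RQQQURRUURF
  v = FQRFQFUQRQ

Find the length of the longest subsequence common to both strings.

Let dp[i][j] be the LCS length of the first i characters of u and the first j characters of v. dp[i][j] = dp[i-1][j-1]+1 when the i-th and j-th characters match, else max(dp[i-1][j], dp[i][j-1]).
    ·  F  Q  R  F  Q  F  U  Q  R  Q
 ·  0  0  0  0  0  0  0  0  0  0  0
 R  0  0  0  1  1  1  1  1  1  1  1
 Q  0  0  1  1  1  2  2  2  2  2  2
 Q  0  0  1  1  1  2  2  2  3  3  3
 Q  0  0  1  1  1  2  2  2  3  3  4
 U  0  0  1  1  1  2  2  3  3  3  4
 R  0  0  1  2  2  2  2  3  3  4  4
 R  0  0  1  2  2  2  2  3  3  4  4
 U  0  0  1  2  2  2  2  3  3  4  4
 U  0  0  1  2  2  2  2  3  3  4  4
 R  0  0  1  2  2  2  2  3  3  4  4
 F  0  1  1  2  3  3  3  3  3  4  4
dp[11][10] = 4. One LCS (by backtracking along matches): RQQQ.

4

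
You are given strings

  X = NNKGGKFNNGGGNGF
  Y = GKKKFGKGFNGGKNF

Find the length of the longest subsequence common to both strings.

9

Taking K at X[3]=Y[4] → G at X[4]=Y[6] → G at X[5]=Y[8] → F at X[7]=Y[9] → N at X[9]=Y[10] → G at X[10]=Y[11] → G at X[11]=Y[12] → N at X[13]=Y[14] → F at X[15]=Y[15] gives a common subsequence of length 9. Since dp[15][15] = 9, nothing longer is possible.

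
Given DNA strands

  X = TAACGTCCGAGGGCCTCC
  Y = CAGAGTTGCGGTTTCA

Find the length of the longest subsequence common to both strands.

Match A [2,2], then A [3,4], then G [5,5], then T [6,7], then C [8,9], then G [9,10], then G [11,11], then T [16,14], then C [17,15] — 9 bases in the same relative order in both. dp[18][16] = 9 confirms this is the maximum.

9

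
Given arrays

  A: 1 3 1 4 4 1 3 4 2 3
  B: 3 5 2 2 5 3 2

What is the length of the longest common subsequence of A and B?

3

Taking 3 [2,1]; then 3 [7,6]; then 2 [9,7] gives a common subsequence of length 3, and the DP table's final entry dp[10][7] is also 3, so no common subsequence is longer.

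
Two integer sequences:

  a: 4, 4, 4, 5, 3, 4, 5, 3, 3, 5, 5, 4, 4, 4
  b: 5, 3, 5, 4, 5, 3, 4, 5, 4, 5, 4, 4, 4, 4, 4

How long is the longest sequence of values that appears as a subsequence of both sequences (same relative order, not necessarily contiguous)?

Match 5 at a[4]=b[1], then 3 at a[5]=b[2], then 4 at a[6]=b[4], then 5 at a[7]=b[5], then 3 at a[8]=b[6], then 5 at a[10]=b[8], then 5 at a[11]=b[10], then 4 at a[12]=b[13], then 4 at a[13]=b[14], then 4 at a[14]=b[15] — 10 values in the same relative order in both. dp[14][15] = 10 confirms this is the maximum.

10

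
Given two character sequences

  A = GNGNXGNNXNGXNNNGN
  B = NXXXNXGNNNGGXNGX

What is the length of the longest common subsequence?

11

Taking N (A #2, B #1), N (A #4, B #5), X (A #5, B #6), G (A #6, B #7), N (A #7, B #8), N (A #8, B #9), N (A #10, B #10), G (A #11, B #12), X (A #12, B #13), N (A #15, B #14), G (A #16, B #15) gives a common subsequence of length 11. dp[17][16] = 11 confirms this is the maximum.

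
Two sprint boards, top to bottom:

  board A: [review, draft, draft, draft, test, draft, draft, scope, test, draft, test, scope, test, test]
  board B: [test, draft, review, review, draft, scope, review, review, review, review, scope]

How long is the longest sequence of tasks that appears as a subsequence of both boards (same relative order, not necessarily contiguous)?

Pick test at board A[5]=board B[1] → draft at board A[6]=board B[2] → draft at board A[7]=board B[5] → scope at board A[8]=board B[6] → scope at board A[12]=board B[11]; all 5 tasks appear in both, in order, and the DP table's final entry dp[14][11] is also 5, so no common subsequence is longer.

5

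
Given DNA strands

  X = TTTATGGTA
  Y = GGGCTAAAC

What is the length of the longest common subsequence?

4

Let dp[i][j] be the LCS length of the first i bases of X and the first j bases of Y. dp[i][j] = dp[i-1][j-1]+1 when the i-th and j-th bases match, else max(dp[i-1][j], dp[i][j-1]).
    ·  G  G  G  C  T  A  A  A  C
 ·  0  0  0  0  0  0  0  0  0  0
 T  0  0  0  0  0  1  1  1  1  1
 T  0  0  0  0  0  1  1  1  1  1
 T  0  0  0  0  0  1  1  1  1  1
 A  0  0  0  0  0  1  2  2  2  2
 T  0  0  0  0  0  1  2  2  2  2
 G  0  1  1  1  1  1  2  2  2  2
 G  0  1  2  2  2  2  2  2  2  2
 T  0  1  2  2  2  3  3  3  3  3
 A  0  1  2  2  2  3  4  4  4  4
dp[9][9] = 4. One LCS (by backtracking along matches): GGTA.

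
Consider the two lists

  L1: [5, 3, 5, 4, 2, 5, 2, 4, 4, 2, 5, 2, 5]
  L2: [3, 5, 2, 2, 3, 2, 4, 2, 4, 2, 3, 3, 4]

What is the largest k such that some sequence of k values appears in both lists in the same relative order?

One common subsequence of length 7: 3 [2,1] → 5 [3,2] → 2 [5,4] → 2 [7,6] → 4 [8,7] → 4 [9,9] → 2 [10,10]. The LCS DP gives dp[13][13] = 7, so this is optimal.

7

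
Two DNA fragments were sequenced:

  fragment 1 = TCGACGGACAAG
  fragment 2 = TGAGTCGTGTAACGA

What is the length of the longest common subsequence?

9

One common subsequence of length 9: T [1,1], then G [3,2], then A [4,3], then C [5,6], then G [6,7], then G [7,9], then A [8,12], then C [9,13], then A [11,15]. Since dp[12][15] = 9, nothing longer is possible.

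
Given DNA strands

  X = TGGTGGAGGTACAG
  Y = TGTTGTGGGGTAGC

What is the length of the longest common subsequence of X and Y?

11

Pick T [1,1], then G [2,2], then G [3,5], then T [4,6], then G [5,7], then G [6,8], then G [8,9], then G [9,10], then T [10,11], then A [11,12], then C [12,14]; all 11 bases appear in both, in order. Since dp[14][14] = 11, nothing longer is possible.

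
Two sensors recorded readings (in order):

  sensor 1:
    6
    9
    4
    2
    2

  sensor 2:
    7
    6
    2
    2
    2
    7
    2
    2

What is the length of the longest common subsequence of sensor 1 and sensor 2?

3

Let dp[i][j] be the LCS length of the first i values of sensor 1 and the first j values of sensor 2. dp[i][j] = dp[i-1][j-1]+1 when the i-th and j-th values match, else max(dp[i-1][j], dp[i][j-1]).
    ·  7  6  2  2  2  7  2  2
 ·  0  0  0  0  0  0  0  0  0
 6  0  0  1  1  1  1  1  1  1
 9  0  0  1  1  1  1  1  1  1
 4  0  0  1  1  1  1  1  1  1
 2  0  0  1  2  2  2  2  2  2
 2  0  0  1  2  3  3  3  3  3
dp[5][8] = 3. One LCS (by backtracking along matches): 6, 2, 2.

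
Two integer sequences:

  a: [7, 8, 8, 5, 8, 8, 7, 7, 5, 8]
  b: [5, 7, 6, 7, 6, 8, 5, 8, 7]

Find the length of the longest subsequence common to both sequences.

Let dp[i][j] be the LCS length of the first i values of a and the first j values of b. dp[i][j] = dp[i-1][j-1]+1 when the i-th and j-th values match, else max(dp[i-1][j], dp[i][j-1]).
    ·  5  7  6  7  6  8  5  8  7
 ·  0  0  0  0  0  0  0  0  0  0
 7  0  0  1  1  1  1  1  1  1  1
 8  0  0  1  1  1  1  2  2  2  2
 8  0  0  1  1  1  1  2  2  3  3
 5  0  1  1  1  1  1  2  3  3  3
 8  0  1  1  1  1  1  2  3  4  4
 8  0  1  1  1  1  1  2  3  4  4
 7  0  1  2  2  2  2  2  3  4  5
 7  0  1  2  2  3  3  3  3  4  5
 5  0  1  2  2  3  3  3  4  4  5
 8  0  1  2  2  3  3  4  4  5  5
dp[10][9] = 5. One LCS (by backtracking along matches): 7, 8, 5, 8, 7.

5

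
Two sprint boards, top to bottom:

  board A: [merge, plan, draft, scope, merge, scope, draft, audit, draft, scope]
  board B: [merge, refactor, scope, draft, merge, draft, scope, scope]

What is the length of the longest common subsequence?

5

One common subsequence of length 5: merge (board A #1, board B #1), draft (board A #3, board B #4), merge (board A #5, board B #5), scope (board A #6, board B #7), scope (board A #10, board B #8), and the DP table's final entry dp[10][8] is also 5, so no common subsequence is longer.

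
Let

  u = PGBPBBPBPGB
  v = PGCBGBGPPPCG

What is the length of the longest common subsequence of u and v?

Pick P at u[1]=v[1] → G at u[2]=v[5] → B at u[3]=v[6] → P at u[4]=v[8] → P at u[7]=v[9] → P at u[9]=v[10] → G at u[10]=v[12]; all 7 characters appear in both, in order. The LCS DP gives dp[11][12] = 7, so this is optimal.

7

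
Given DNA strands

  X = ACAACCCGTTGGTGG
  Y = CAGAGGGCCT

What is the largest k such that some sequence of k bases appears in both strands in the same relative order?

7

Pick C at X[2]=Y[1], A at X[3]=Y[2], A at X[4]=Y[4], G at X[8]=Y[5], G at X[11]=Y[6], G at X[12]=Y[7], T at X[13]=Y[10]; all 7 bases appear in both, in order, and the DP table's final entry dp[15][10] is also 7, so no common subsequence is longer.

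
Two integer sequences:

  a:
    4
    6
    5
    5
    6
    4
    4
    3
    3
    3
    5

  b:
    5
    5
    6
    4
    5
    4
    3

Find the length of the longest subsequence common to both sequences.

6

Let dp[i][j] be the LCS length of the first i values of a and the first j values of b. dp[i][j] = dp[i-1][j-1]+1 when the i-th and j-th values match, else max(dp[i-1][j], dp[i][j-1]).
    ·  5  5  6  4  5  4  3
 ·  0  0  0  0  0  0  0  0
 4  0  0  0  0  1  1  1  1
 6  0  0  0  1  1  1  1  1
 5  0  1  1  1  1  2  2  2
 5  0  1  2  2  2  2  2  2
 6  0  1  2  3  3  3  3  3
 4  0  1  2  3  4  4  4  4
 4  0  1  2  3  4  4  5  5
 3  0  1  2  3  4  4  5  6
 3  0  1  2  3  4  4  5  6
 3  0  1  2  3  4  4  5  6
 5  0  1  2  3  4  5  5  6
dp[11][7] = 6. One LCS (by backtracking along matches): 5, 5, 6, 4, 4, 3.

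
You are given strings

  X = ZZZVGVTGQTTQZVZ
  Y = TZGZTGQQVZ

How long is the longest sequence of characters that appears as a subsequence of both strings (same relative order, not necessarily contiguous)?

8

Pick Z (X #1, Y #2) → Z (X #3, Y #4) → T (X #7, Y #5) → G (X #8, Y #6) → Q (X #9, Y #7) → Q (X #12, Y #8) → V (X #14, Y #9) → Z (X #15, Y #10); all 8 characters appear in both, in order. The LCS DP gives dp[15][10] = 8, so this is optimal.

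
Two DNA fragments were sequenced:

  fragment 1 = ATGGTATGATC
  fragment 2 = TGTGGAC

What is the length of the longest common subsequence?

Let dp[i][j] be the LCS length of the first i bases of fragment 1 and the first j bases of fragment 2. dp[i][j] = dp[i-1][j-1]+1 when the i-th and j-th bases match, else max(dp[i-1][j], dp[i][j-1]).
    ·  T  G  T  G  G  A  C
 ·  0  0  0  0  0  0  0  0
 A  0  0  0  0  0  0  1  1
 T  0  1  1  1  1  1  1  1
 G  0  1  2  2  2  2  2  2
 G  0  1  2  2  3  3  3  3
 T  0  1  2  3  3  3  3  3
 A  0  1  2  3  3  3  4  4
 T  0  1  2  3  3  3  4  4
 G  0  1  2  3  4  4  4  4
 A  0  1  2  3  4  4  5  5
 T  0  1  2  3  4  4  5  5
 C  0  1  2  3  4  4  5  6
dp[11][7] = 6. One LCS (by backtracking along matches): TGGGAC.

6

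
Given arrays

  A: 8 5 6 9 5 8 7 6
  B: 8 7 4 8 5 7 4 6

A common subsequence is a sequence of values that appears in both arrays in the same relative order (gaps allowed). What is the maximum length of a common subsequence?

Let dp[i][j] be the LCS length of the first i values of A and the first j values of B. dp[i][j] = dp[i-1][j-1]+1 when the i-th and j-th values match, else max(dp[i-1][j], dp[i][j-1]).
    ·  8  7  4  8  5  7  4  6
 ·  0  0  0  0  0  0  0  0  0
 8  0  1  1  1  1  1  1  1  1
 5  0  1  1  1  1  2  2  2  2
 6  0  1  1  1  1  2  2  2  3
 9  0  1  1  1  1  2  2  2  3
 5  0  1  1  1  1  2  2  2  3
 8  0  1  1  1  2  2  2  2  3
 7  0  1  2  2  2  2  3  3  3
 6  0  1  2  2  2  2  3  3  4
dp[8][8] = 4. One LCS (by backtracking along matches): 8, 5, 7, 6.

4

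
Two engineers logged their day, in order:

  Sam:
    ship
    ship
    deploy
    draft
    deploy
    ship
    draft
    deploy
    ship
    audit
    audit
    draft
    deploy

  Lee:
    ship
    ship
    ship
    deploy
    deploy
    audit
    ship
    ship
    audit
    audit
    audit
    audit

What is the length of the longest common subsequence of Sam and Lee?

One common subsequence of length 8: ship (Sam #1, Lee #2), then ship (Sam #2, Lee #3), then deploy (Sam #3, Lee #4), then deploy (Sam #5, Lee #5), then ship (Sam #6, Lee #7), then ship (Sam #9, Lee #8), then audit (Sam #10, Lee #11), then audit (Sam #11, Lee #12), and the DP table's final entry dp[13][12] is also 8, so no common subsequence is longer.

8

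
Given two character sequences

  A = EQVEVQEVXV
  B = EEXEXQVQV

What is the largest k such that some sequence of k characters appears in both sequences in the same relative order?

5

Taking E (A #1, B #4), then Q (A #2, B #6), then V (A #5, B #7), then Q (A #6, B #8), then V (A #10, B #9) gives a common subsequence of length 5. Since dp[10][9] = 5, nothing longer is possible.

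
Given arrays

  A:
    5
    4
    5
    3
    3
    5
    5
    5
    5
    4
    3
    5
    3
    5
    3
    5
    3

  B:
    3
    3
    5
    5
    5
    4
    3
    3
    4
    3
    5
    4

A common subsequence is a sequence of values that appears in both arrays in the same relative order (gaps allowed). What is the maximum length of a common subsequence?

One common subsequence of length 10: 3 (A #4, B #1), 3 (A #5, B #2), 5 (A #7, B #3), 5 (A #8, B #4), 5 (A #9, B #5), 4 (A #10, B #6), 3 (A #11, B #7), 3 (A #13, B #8), 3 (A #15, B #10), 5 (A #16, B #11). dp[17][12] = 10 confirms this is the maximum.

10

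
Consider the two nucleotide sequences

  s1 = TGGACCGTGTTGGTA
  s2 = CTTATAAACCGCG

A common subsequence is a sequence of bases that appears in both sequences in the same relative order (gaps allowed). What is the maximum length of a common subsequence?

6

Match T [1,5]; then A [4,8]; then C [5,9]; then C [6,10]; then G [7,11]; then G [13,13] — 6 bases in the same relative order in both. dp[15][13] = 6 confirms this is the maximum.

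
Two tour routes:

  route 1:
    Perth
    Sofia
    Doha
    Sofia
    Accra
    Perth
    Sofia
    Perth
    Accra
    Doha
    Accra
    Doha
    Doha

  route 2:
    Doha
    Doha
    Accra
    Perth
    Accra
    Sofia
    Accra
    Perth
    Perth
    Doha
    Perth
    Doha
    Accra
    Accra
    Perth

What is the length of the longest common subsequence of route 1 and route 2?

Pick Perth (route 1 #1, route 2 #4); then Sofia (route 1 #4, route 2 #6); then Accra (route 1 #5, route 2 #7); then Perth (route 1 #6, route 2 #9); then Perth (route 1 #8, route 2 #11); then Accra (route 1 #9, route 2 #13); then Accra (route 1 #11, route 2 #14); all 7 stops appear in both, in order. Since dp[13][15] = 7, nothing longer is possible.

7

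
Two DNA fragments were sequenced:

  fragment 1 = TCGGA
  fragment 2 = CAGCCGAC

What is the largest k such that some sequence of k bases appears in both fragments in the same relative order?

Let dp[i][j] be the LCS length of the first i bases of fragment 1 and the first j bases of fragment 2. dp[i][j] = dp[i-1][j-1]+1 when the i-th and j-th bases match, else max(dp[i-1][j], dp[i][j-1]).
    ·  C  A  G  C  C  G  A  C
 ·  0  0  0  0  0  0  0  0  0
 T  0  0  0  0  0  0  0  0  0
 C  0  1  1  1  1  1  1  1  1
 G  0  1  1  2  2  2  2  2  2
 G  0  1  1  2  2  2  3  3  3
 A  0  1  2  2  2  2  3  4  4
dp[5][8] = 4. One LCS (by backtracking along matches): CGGA.

4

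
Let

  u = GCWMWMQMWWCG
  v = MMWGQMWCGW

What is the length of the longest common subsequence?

7

Let dp[i][j] be the LCS length of the first i characters of u and the first j characters of v. dp[i][j] = dp[i-1][j-1]+1 when the i-th and j-th characters match, else max(dp[i-1][j], dp[i][j-1]).
    ·  M  M  W  G  Q  M  W  C  G  W
 ·  0  0  0  0  0  0  0  0  0  0  0
 G  0  0  0  0  1  1  1  1  1  1  1
 C  0  0  0  0  1  1  1  1  2  2  2
 W  0  0  0  1  1  1  1  2  2  2  3
 M  0  1  1  1  1  1  2  2  2  2  3
 W  0  1  1  2  2  2  2  3  3  3  3
 M  0  1  2  2  2  2  3  3  3  3  3
 Q  0  1  2  2  2  3  3  3  3  3  3
 M  0  1  2  2  2  3  4  4  4  4  4
 W  0  1  2  3  3  3  4  5  5  5  5
 W  0  1  2  3  3  3  4  5  5  5  6
 C  0  1  2  3  3  3  4  5  6  6  6
 G  0  1  2  3  4  4  4  5  6  7  7
dp[12][10] = 7. One LCS (by backtracking along matches): MWQMWCG.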